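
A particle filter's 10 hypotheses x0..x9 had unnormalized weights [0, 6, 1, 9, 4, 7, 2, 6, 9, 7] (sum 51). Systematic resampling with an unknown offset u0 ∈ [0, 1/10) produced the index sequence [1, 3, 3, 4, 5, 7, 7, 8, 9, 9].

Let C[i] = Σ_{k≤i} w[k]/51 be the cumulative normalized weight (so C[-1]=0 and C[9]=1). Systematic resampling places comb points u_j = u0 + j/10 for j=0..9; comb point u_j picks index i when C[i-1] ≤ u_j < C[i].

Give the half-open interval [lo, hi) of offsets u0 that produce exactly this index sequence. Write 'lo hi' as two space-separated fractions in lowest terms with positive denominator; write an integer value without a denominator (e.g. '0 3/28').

7/102 22/255

C = [0, 2/17, 7/51, 16/51, 20/51, 9/17, 29/51, 35/51, 44/51, 1]
j=0 picked index 1: u0 ∈ [0, 2/17)
j=1 picked index 3: u0 ∈ [19/510, 109/510)
j=2 picked index 3: u0 ∈ [-16/255, 29/255)
j=3 picked index 4: u0 ∈ [7/510, 47/510)
j=4 picked index 5: u0 ∈ [-2/255, 11/85)
j=5 picked index 7: u0 ∈ [7/102, 19/102)
j=6 picked index 7: u0 ∈ [-8/255, 22/255)
j=7 picked index 8: u0 ∈ [-7/510, 83/510)
j=8 picked index 9: u0 ∈ [16/255, 1/5)
j=9 picked index 9: u0 ∈ [-19/510, 1/10)
intersection: [7/102, 22/255)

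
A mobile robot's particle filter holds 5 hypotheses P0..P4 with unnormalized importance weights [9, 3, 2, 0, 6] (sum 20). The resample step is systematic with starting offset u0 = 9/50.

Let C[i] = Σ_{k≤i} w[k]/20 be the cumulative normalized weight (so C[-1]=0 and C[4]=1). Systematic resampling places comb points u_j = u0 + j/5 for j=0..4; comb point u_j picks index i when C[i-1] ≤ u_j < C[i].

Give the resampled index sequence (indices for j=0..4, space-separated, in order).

C = [9/20, 3/5, 7/10, 7/10, 1]
j=0: u_0=9/50 ∈ [0, 9/20) → index 0
j=1: u_1=19/50 ∈ [0, 9/20) → index 0
j=2: u_2=29/50 ∈ [9/20, 3/5) → index 1
j=3: u_3=39/50 ∈ [7/10, 1) → index 4
j=4: u_4=49/50 ∈ [7/10, 1) → index 4

0 0 1 4 4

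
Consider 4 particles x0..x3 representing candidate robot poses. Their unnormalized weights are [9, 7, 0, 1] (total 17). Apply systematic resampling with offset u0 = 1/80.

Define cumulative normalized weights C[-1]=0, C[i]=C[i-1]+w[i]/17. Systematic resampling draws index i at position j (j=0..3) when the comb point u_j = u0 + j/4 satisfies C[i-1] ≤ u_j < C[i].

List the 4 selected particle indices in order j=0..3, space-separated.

C = [9/17, 16/17, 16/17, 1]
j=0: u_0=1/80 ∈ [0, 9/17) → index 0
j=1: u_1=21/80 ∈ [0, 9/17) → index 0
j=2: u_2=41/80 ∈ [0, 9/17) → index 0
j=3: u_3=61/80 ∈ [9/17, 16/17) → index 1

0 0 0 1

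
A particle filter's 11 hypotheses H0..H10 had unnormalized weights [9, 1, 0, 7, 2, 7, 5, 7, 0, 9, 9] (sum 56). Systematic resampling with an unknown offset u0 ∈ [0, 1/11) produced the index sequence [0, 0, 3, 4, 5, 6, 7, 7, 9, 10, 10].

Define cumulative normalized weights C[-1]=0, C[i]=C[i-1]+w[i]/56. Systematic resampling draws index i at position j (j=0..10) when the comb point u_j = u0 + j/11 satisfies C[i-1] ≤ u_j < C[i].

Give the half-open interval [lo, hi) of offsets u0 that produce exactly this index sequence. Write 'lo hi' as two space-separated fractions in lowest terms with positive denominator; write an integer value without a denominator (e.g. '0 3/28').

C = [9/56, 5/28, 5/28, 17/56, 19/56, 13/28, 31/56, 19/28, 19/28, 47/56, 1]
j=0 picked index 0: u0 ∈ [0, 9/56)
j=1 picked index 0: u0 ∈ [-1/11, 43/616)
j=2 picked index 3: u0 ∈ [-1/308, 75/616)
j=3 picked index 4: u0 ∈ [19/616, 41/616)
j=4 picked index 5: u0 ∈ [-15/616, 31/308)
j=5 picked index 6: u0 ∈ [3/308, 61/616)
j=6 picked index 7: u0 ∈ [5/616, 41/308)
j=7 picked index 7: u0 ∈ [-51/616, 13/308)
j=8 picked index 9: u0 ∈ [-15/308, 69/616)
j=9 picked index 10: u0 ∈ [13/616, 2/11)
j=10 picked index 10: u0 ∈ [-43/616, 1/11)
intersection: [19/616, 13/308)

19/616 13/308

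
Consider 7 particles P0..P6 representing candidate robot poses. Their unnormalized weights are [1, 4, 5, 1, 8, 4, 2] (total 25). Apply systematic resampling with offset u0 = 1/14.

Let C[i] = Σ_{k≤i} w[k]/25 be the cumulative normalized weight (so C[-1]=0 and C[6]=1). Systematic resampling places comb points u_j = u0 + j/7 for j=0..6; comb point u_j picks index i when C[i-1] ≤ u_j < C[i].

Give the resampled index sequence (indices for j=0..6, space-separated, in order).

1 2 2 4 4 5 6

C = [1/25, 1/5, 2/5, 11/25, 19/25, 23/25, 1]
j=0: u_0=1/14 ∈ [1/25, 1/5) → index 1
j=1: u_1=3/14 ∈ [1/5, 2/5) → index 2
j=2: u_2=5/14 ∈ [1/5, 2/5) → index 2
j=3: u_3=1/2 ∈ [11/25, 19/25) → index 4
j=4: u_4=9/14 ∈ [11/25, 19/25) → index 4
j=5: u_5=11/14 ∈ [19/25, 23/25) → index 5
j=6: u_6=13/14 ∈ [23/25, 1) → index 6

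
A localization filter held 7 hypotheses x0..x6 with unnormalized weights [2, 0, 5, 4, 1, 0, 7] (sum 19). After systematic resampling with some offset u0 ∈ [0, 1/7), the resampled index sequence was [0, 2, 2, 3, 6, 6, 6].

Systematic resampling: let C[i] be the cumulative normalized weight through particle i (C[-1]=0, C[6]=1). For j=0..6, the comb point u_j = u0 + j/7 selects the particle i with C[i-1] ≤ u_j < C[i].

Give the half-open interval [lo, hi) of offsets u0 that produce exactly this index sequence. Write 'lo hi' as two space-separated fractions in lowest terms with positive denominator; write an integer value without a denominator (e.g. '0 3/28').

8/133 11/133

C = [2/19, 2/19, 7/19, 11/19, 12/19, 12/19, 1]
j=0 picked index 0: u0 ∈ [0, 2/19)
j=1 picked index 2: u0 ∈ [-5/133, 30/133)
j=2 picked index 2: u0 ∈ [-24/133, 11/133)
j=3 picked index 3: u0 ∈ [-8/133, 20/133)
j=4 picked index 6: u0 ∈ [8/133, 3/7)
j=5 picked index 6: u0 ∈ [-11/133, 2/7)
j=6 picked index 6: u0 ∈ [-30/133, 1/7)
intersection: [8/133, 11/133)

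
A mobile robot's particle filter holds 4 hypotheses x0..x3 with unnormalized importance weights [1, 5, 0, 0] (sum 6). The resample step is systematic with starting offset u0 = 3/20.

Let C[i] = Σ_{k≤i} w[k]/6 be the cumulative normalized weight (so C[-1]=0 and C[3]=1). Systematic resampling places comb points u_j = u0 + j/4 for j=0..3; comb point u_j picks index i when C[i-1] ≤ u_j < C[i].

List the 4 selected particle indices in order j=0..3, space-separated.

C = [1/6, 1, 1, 1]
j=0: u_0=3/20 ∈ [0, 1/6) → index 0
j=1: u_1=2/5 ∈ [1/6, 1) → index 1
j=2: u_2=13/20 ∈ [1/6, 1) → index 1
j=3: u_3=9/10 ∈ [1/6, 1) → index 1

0 1 1 1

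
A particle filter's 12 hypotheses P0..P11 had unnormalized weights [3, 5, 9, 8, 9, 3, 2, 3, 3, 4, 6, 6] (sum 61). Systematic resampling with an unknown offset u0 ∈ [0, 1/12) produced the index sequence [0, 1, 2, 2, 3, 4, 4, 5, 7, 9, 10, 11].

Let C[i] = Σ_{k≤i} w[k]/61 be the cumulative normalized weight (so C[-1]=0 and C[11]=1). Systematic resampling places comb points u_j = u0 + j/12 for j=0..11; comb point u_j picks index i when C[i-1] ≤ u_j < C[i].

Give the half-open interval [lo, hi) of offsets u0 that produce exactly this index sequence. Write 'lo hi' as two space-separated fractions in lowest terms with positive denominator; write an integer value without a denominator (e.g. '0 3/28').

C = [3/61, 8/61, 17/61, 25/61, 34/61, 37/61, 39/61, 42/61, 45/61, 49/61, 55/61, 1]
j=0 picked index 0: u0 ∈ [0, 3/61)
j=1 picked index 1: u0 ∈ [-25/732, 35/732)
j=2 picked index 2: u0 ∈ [-13/366, 41/366)
j=3 picked index 2: u0 ∈ [-29/244, 7/244)
j=4 picked index 3: u0 ∈ [-10/183, 14/183)
j=5 picked index 4: u0 ∈ [-5/732, 103/732)
j=6 picked index 4: u0 ∈ [-11/122, 7/122)
j=7 picked index 5: u0 ∈ [-19/732, 17/732)
j=8 picked index 7: u0 ∈ [-5/183, 4/183)
j=9 picked index 9: u0 ∈ [-3/244, 13/244)
j=10 picked index 10: u0 ∈ [-11/366, 25/366)
j=11 picked index 11: u0 ∈ [-11/732, 1/12)
intersection: [0, 4/183)

0 4/183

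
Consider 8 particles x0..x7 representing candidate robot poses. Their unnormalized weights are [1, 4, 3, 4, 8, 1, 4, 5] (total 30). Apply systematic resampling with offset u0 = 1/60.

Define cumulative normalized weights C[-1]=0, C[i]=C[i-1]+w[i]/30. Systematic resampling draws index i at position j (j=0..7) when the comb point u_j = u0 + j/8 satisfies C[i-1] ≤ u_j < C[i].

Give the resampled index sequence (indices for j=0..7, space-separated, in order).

0 1 3 3 4 4 6 7

C = [1/30, 1/6, 4/15, 2/5, 2/3, 7/10, 5/6, 1]
j=0: u_0=1/60 ∈ [0, 1/30) → index 0
j=1: u_1=17/120 ∈ [1/30, 1/6) → index 1
j=2: u_2=4/15 ∈ [4/15, 2/5) → index 3
j=3: u_3=47/120 ∈ [4/15, 2/5) → index 3
j=4: u_4=31/60 ∈ [2/5, 2/3) → index 4
j=5: u_5=77/120 ∈ [2/5, 2/3) → index 4
j=6: u_6=23/30 ∈ [7/10, 5/6) → index 6
j=7: u_7=107/120 ∈ [5/6, 1) → index 7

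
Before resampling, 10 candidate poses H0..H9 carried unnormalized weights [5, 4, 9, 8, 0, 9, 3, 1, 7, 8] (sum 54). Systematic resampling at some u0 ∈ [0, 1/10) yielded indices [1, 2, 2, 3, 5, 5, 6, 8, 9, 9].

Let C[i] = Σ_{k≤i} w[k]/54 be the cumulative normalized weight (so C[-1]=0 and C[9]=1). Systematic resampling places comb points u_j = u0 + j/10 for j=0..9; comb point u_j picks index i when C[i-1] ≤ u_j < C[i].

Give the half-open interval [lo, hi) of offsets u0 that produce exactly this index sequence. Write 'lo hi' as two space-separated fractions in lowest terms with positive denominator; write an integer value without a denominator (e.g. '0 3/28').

C = [5/54, 1/6, 1/3, 13/27, 13/27, 35/54, 19/27, 13/18, 23/27, 1]
j=0 picked index 1: u0 ∈ [5/54, 1/6)
j=1 picked index 2: u0 ∈ [1/15, 7/30)
j=2 picked index 2: u0 ∈ [-1/30, 2/15)
j=3 picked index 3: u0 ∈ [1/30, 49/270)
j=4 picked index 5: u0 ∈ [11/135, 67/270)
j=5 picked index 5: u0 ∈ [-1/54, 4/27)
j=6 picked index 6: u0 ∈ [13/270, 14/135)
j=7 picked index 8: u0 ∈ [1/45, 41/270)
j=8 picked index 9: u0 ∈ [7/135, 1/5)
j=9 picked index 9: u0 ∈ [-13/270, 1/10)
intersection: [5/54, 1/10)

5/54 1/10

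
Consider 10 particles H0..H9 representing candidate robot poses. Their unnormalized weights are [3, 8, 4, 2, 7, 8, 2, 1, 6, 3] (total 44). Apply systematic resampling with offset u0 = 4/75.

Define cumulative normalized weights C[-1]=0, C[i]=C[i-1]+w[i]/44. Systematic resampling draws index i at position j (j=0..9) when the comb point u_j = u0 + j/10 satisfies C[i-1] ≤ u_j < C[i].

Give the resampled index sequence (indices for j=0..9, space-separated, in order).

C = [3/44, 1/4, 15/44, 17/44, 6/11, 8/11, 17/22, 35/44, 41/44, 1]
j=0: u_0=4/75 ∈ [0, 3/44) → index 0
j=1: u_1=23/150 ∈ [3/44, 1/4) → index 1
j=2: u_2=19/75 ∈ [1/4, 15/44) → index 2
j=3: u_3=53/150 ∈ [15/44, 17/44) → index 3
j=4: u_4=34/75 ∈ [17/44, 6/11) → index 4
j=5: u_5=83/150 ∈ [6/11, 8/11) → index 5
j=6: u_6=49/75 ∈ [6/11, 8/11) → index 5
j=7: u_7=113/150 ∈ [8/11, 17/22) → index 6
j=8: u_8=64/75 ∈ [35/44, 41/44) → index 8
j=9: u_9=143/150 ∈ [41/44, 1) → index 9

0 1 2 3 4 5 5 6 8 9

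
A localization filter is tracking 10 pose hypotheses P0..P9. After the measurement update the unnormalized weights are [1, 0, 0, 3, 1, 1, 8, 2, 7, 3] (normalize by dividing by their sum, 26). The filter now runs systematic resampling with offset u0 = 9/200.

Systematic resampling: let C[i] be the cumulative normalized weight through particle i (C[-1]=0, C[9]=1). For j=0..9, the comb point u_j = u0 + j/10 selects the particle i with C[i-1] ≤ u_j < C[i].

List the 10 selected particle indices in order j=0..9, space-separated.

C = [1/26, 1/26, 1/26, 2/13, 5/26, 3/13, 7/13, 8/13, 23/26, 1]
j=0: u_0=9/200 ∈ [1/26, 2/13) → index 3
j=1: u_1=29/200 ∈ [1/26, 2/13) → index 3
j=2: u_2=49/200 ∈ [3/13, 7/13) → index 6
j=3: u_3=69/200 ∈ [3/13, 7/13) → index 6
j=4: u_4=89/200 ∈ [3/13, 7/13) → index 6
j=5: u_5=109/200 ∈ [7/13, 8/13) → index 7
j=6: u_6=129/200 ∈ [8/13, 23/26) → index 8
j=7: u_7=149/200 ∈ [8/13, 23/26) → index 8
j=8: u_8=169/200 ∈ [8/13, 23/26) → index 8
j=9: u_9=189/200 ∈ [23/26, 1) → index 9

3 3 6 6 6 7 8 8 8 9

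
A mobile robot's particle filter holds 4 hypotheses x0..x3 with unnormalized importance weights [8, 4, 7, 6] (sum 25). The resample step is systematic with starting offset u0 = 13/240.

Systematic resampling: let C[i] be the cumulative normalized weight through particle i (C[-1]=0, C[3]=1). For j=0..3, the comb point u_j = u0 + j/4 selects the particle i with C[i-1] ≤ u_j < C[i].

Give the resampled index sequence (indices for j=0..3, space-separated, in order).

C = [8/25, 12/25, 19/25, 1]
j=0: u_0=13/240 ∈ [0, 8/25) → index 0
j=1: u_1=73/240 ∈ [0, 8/25) → index 0
j=2: u_2=133/240 ∈ [12/25, 19/25) → index 2
j=3: u_3=193/240 ∈ [19/25, 1) → index 3

0 0 2 3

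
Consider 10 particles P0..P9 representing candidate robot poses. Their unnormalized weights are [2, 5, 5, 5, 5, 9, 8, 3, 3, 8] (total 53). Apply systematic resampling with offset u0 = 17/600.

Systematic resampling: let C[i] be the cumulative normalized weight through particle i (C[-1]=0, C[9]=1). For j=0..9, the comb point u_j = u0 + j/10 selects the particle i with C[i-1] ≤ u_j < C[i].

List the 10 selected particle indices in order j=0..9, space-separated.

0 1 3 4 5 5 6 6 8 9

C = [2/53, 7/53, 12/53, 17/53, 22/53, 31/53, 39/53, 42/53, 45/53, 1]
j=0: u_0=17/600 ∈ [0, 2/53) → index 0
j=1: u_1=77/600 ∈ [2/53, 7/53) → index 1
j=2: u_2=137/600 ∈ [12/53, 17/53) → index 3
j=3: u_3=197/600 ∈ [17/53, 22/53) → index 4
j=4: u_4=257/600 ∈ [22/53, 31/53) → index 5
j=5: u_5=317/600 ∈ [22/53, 31/53) → index 5
j=6: u_6=377/600 ∈ [31/53, 39/53) → index 6
j=7: u_7=437/600 ∈ [31/53, 39/53) → index 6
j=8: u_8=497/600 ∈ [42/53, 45/53) → index 8
j=9: u_9=557/600 ∈ [45/53, 1) → index 9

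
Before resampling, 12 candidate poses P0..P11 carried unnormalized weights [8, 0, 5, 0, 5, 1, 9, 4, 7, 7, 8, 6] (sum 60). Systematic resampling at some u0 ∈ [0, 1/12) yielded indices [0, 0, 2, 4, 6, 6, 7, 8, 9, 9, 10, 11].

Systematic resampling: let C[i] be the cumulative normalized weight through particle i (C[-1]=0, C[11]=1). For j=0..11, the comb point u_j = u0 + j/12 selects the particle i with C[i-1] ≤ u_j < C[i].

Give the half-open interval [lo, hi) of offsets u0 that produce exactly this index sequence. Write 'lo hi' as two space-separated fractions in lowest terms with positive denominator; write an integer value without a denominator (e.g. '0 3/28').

C = [2/15, 2/15, 13/60, 13/60, 3/10, 19/60, 7/15, 8/15, 13/20, 23/30, 9/10, 1]
j=0 picked index 0: u0 ∈ [0, 2/15)
j=1 picked index 0: u0 ∈ [-1/12, 1/20)
j=2 picked index 2: u0 ∈ [-1/30, 1/20)
j=3 picked index 4: u0 ∈ [-1/30, 1/20)
j=4 picked index 6: u0 ∈ [-1/60, 2/15)
j=5 picked index 6: u0 ∈ [-1/10, 1/20)
j=6 picked index 7: u0 ∈ [-1/30, 1/30)
j=7 picked index 8: u0 ∈ [-1/20, 1/15)
j=8 picked index 9: u0 ∈ [-1/60, 1/10)
j=9 picked index 9: u0 ∈ [-1/10, 1/60)
j=10 picked index 10: u0 ∈ [-1/15, 1/15)
j=11 picked index 11: u0 ∈ [-1/60, 1/12)
intersection: [0, 1/60)

0 1/60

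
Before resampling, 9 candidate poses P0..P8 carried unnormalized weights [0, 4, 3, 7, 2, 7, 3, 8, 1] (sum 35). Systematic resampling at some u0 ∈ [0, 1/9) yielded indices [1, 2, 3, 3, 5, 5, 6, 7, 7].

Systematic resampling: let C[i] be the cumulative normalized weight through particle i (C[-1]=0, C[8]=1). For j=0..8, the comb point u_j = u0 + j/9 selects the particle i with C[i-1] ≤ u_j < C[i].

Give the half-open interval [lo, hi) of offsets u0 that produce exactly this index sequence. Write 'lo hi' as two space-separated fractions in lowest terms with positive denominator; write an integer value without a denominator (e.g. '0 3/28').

4/315 1/15

C = [0, 4/35, 1/5, 2/5, 16/35, 23/35, 26/35, 34/35, 1]
j=0 picked index 1: u0 ∈ [0, 4/35)
j=1 picked index 2: u0 ∈ [1/315, 4/45)
j=2 picked index 3: u0 ∈ [-1/45, 8/45)
j=3 picked index 3: u0 ∈ [-2/15, 1/15)
j=4 picked index 5: u0 ∈ [4/315, 67/315)
j=5 picked index 5: u0 ∈ [-31/315, 32/315)
j=6 picked index 6: u0 ∈ [-1/105, 8/105)
j=7 picked index 7: u0 ∈ [-11/315, 61/315)
j=8 picked index 7: u0 ∈ [-46/315, 26/315)
intersection: [4/315, 1/15)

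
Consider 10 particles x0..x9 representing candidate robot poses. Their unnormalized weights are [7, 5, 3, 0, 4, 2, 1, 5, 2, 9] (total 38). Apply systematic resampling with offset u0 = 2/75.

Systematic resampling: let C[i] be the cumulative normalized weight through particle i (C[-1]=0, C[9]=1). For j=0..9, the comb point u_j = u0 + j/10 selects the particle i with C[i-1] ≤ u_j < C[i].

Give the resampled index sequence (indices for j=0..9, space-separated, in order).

C = [7/38, 6/19, 15/38, 15/38, 1/2, 21/38, 11/19, 27/38, 29/38, 1]
j=0: u_0=2/75 ∈ [0, 7/38) → index 0
j=1: u_1=19/150 ∈ [0, 7/38) → index 0
j=2: u_2=17/75 ∈ [7/38, 6/19) → index 1
j=3: u_3=49/150 ∈ [6/19, 15/38) → index 2
j=4: u_4=32/75 ∈ [15/38, 1/2) → index 4
j=5: u_5=79/150 ∈ [1/2, 21/38) → index 5
j=6: u_6=47/75 ∈ [11/19, 27/38) → index 7
j=7: u_7=109/150 ∈ [27/38, 29/38) → index 8
j=8: u_8=62/75 ∈ [29/38, 1) → index 9
j=9: u_9=139/150 ∈ [29/38, 1) → index 9

0 0 1 2 4 5 7 8 9 9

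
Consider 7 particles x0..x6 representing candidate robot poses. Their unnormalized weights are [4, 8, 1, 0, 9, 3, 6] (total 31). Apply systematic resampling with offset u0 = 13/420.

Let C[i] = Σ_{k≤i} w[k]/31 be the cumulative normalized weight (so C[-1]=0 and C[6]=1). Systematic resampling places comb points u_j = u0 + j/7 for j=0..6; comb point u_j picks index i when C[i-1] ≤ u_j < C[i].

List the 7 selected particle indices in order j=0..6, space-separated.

0 1 1 4 4 5 6

C = [4/31, 12/31, 13/31, 13/31, 22/31, 25/31, 1]
j=0: u_0=13/420 ∈ [0, 4/31) → index 0
j=1: u_1=73/420 ∈ [4/31, 12/31) → index 1
j=2: u_2=19/60 ∈ [4/31, 12/31) → index 1
j=3: u_3=193/420 ∈ [13/31, 22/31) → index 4
j=4: u_4=253/420 ∈ [13/31, 22/31) → index 4
j=5: u_5=313/420 ∈ [22/31, 25/31) → index 5
j=6: u_6=373/420 ∈ [25/31, 1) → index 6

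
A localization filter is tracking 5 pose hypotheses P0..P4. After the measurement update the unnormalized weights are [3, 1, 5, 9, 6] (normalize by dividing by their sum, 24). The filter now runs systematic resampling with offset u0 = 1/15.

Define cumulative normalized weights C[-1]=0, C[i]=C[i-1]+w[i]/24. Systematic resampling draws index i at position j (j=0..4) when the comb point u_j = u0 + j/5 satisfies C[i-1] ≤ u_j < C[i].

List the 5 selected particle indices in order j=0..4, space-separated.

C = [1/8, 1/6, 3/8, 3/4, 1]
j=0: u_0=1/15 ∈ [0, 1/8) → index 0
j=1: u_1=4/15 ∈ [1/6, 3/8) → index 2
j=2: u_2=7/15 ∈ [3/8, 3/4) → index 3
j=3: u_3=2/3 ∈ [3/8, 3/4) → index 3
j=4: u_4=13/15 ∈ [3/4, 1) → index 4

0 2 3 3 4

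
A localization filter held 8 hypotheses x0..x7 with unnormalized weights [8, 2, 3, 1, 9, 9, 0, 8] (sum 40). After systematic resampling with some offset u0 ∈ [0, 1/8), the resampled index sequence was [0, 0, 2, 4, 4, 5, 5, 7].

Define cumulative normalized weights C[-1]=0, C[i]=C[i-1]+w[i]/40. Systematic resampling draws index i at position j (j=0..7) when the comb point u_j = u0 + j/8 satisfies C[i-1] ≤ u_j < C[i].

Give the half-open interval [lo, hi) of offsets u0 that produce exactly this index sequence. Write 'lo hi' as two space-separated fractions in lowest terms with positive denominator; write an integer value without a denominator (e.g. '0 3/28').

0 1/20

C = [1/5, 1/4, 13/40, 7/20, 23/40, 4/5, 4/5, 1]
j=0 picked index 0: u0 ∈ [0, 1/5)
j=1 picked index 0: u0 ∈ [-1/8, 3/40)
j=2 picked index 2: u0 ∈ [0, 3/40)
j=3 picked index 4: u0 ∈ [-1/40, 1/5)
j=4 picked index 4: u0 ∈ [-3/20, 3/40)
j=5 picked index 5: u0 ∈ [-1/20, 7/40)
j=6 picked index 5: u0 ∈ [-7/40, 1/20)
j=7 picked index 7: u0 ∈ [-3/40, 1/8)
intersection: [0, 1/20)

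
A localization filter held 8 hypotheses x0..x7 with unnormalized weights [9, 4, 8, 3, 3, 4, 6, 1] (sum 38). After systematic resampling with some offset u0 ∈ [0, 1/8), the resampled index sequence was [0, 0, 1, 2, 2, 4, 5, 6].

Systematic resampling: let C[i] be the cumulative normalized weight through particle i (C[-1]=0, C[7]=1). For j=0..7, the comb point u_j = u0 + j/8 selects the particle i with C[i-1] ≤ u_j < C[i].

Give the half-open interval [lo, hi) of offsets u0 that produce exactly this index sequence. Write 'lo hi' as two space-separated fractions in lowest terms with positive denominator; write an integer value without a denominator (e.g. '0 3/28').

C = [9/38, 13/38, 21/38, 12/19, 27/38, 31/38, 37/38, 1]
j=0 picked index 0: u0 ∈ [0, 9/38)
j=1 picked index 0: u0 ∈ [-1/8, 17/152)
j=2 picked index 1: u0 ∈ [-1/76, 7/76)
j=3 picked index 2: u0 ∈ [-5/152, 27/152)
j=4 picked index 2: u0 ∈ [-3/19, 1/19)
j=5 picked index 4: u0 ∈ [1/152, 13/152)
j=6 picked index 5: u0 ∈ [-3/76, 5/76)
j=7 picked index 6: u0 ∈ [-9/152, 15/152)
intersection: [1/152, 1/19)

1/152 1/19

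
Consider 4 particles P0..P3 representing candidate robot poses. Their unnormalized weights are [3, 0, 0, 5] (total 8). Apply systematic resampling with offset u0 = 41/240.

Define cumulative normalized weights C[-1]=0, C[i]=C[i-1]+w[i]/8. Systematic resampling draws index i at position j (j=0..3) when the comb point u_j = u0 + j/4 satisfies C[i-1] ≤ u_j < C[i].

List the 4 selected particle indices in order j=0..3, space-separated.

0 3 3 3

C = [3/8, 3/8, 3/8, 1]
j=0: u_0=41/240 ∈ [0, 3/8) → index 0
j=1: u_1=101/240 ∈ [3/8, 1) → index 3
j=2: u_2=161/240 ∈ [3/8, 1) → index 3
j=3: u_3=221/240 ∈ [3/8, 1) → index 3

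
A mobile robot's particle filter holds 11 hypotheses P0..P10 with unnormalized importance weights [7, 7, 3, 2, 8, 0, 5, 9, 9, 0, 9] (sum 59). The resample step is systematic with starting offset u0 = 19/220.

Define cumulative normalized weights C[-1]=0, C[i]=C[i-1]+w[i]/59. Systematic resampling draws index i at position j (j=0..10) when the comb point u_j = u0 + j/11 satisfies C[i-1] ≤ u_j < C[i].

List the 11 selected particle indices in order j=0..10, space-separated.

C = [7/59, 14/59, 17/59, 19/59, 27/59, 27/59, 32/59, 41/59, 50/59, 50/59, 1]
j=0: u_0=19/220 ∈ [0, 7/59) → index 0
j=1: u_1=39/220 ∈ [7/59, 14/59) → index 1
j=2: u_2=59/220 ∈ [14/59, 17/59) → index 2
j=3: u_3=79/220 ∈ [19/59, 27/59) → index 4
j=4: u_4=9/20 ∈ [19/59, 27/59) → index 4
j=5: u_5=119/220 ∈ [27/59, 32/59) → index 6
j=6: u_6=139/220 ∈ [32/59, 41/59) → index 7
j=7: u_7=159/220 ∈ [41/59, 50/59) → index 8
j=8: u_8=179/220 ∈ [41/59, 50/59) → index 8
j=9: u_9=199/220 ∈ [50/59, 1) → index 10
j=10: u_10=219/220 ∈ [50/59, 1) → index 10

0 1 2 4 4 6 7 8 8 10 10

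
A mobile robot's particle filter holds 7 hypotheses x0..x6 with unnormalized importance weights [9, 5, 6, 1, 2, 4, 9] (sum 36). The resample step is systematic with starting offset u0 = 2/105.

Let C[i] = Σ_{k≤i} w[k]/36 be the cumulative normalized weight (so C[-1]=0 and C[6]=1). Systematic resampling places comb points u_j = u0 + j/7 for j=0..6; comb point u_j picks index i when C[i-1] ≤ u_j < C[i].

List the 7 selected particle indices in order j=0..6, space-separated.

C = [1/4, 7/18, 5/9, 7/12, 23/36, 3/4, 1]
j=0: u_0=2/105 ∈ [0, 1/4) → index 0
j=1: u_1=17/105 ∈ [0, 1/4) → index 0
j=2: u_2=32/105 ∈ [1/4, 7/18) → index 1
j=3: u_3=47/105 ∈ [7/18, 5/9) → index 2
j=4: u_4=62/105 ∈ [7/12, 23/36) → index 4
j=5: u_5=11/15 ∈ [23/36, 3/4) → index 5
j=6: u_6=92/105 ∈ [3/4, 1) → index 6

0 0 1 2 4 5 6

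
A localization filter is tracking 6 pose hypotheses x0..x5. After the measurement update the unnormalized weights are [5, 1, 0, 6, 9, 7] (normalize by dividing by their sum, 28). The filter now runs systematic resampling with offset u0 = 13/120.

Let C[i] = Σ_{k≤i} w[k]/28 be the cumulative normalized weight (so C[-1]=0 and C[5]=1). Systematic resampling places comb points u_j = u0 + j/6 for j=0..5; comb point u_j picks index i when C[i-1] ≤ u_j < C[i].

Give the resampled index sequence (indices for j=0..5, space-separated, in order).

C = [5/28, 3/14, 3/14, 3/7, 3/4, 1]
j=0: u_0=13/120 ∈ [0, 5/28) → index 0
j=1: u_1=11/40 ∈ [3/14, 3/7) → index 3
j=2: u_2=53/120 ∈ [3/7, 3/4) → index 4
j=3: u_3=73/120 ∈ [3/7, 3/4) → index 4
j=4: u_4=31/40 ∈ [3/4, 1) → index 5
j=5: u_5=113/120 ∈ [3/4, 1) → index 5

0 3 4 4 5 5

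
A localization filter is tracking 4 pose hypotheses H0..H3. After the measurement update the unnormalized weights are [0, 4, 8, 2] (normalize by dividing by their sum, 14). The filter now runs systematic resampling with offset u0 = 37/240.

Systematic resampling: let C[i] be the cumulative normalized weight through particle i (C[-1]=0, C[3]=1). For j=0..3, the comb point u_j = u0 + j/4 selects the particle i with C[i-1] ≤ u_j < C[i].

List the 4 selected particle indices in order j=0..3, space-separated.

C = [0, 2/7, 6/7, 1]
j=0: u_0=37/240 ∈ [0, 2/7) → index 1
j=1: u_1=97/240 ∈ [2/7, 6/7) → index 2
j=2: u_2=157/240 ∈ [2/7, 6/7) → index 2
j=3: u_3=217/240 ∈ [6/7, 1) → index 3

1 2 2 3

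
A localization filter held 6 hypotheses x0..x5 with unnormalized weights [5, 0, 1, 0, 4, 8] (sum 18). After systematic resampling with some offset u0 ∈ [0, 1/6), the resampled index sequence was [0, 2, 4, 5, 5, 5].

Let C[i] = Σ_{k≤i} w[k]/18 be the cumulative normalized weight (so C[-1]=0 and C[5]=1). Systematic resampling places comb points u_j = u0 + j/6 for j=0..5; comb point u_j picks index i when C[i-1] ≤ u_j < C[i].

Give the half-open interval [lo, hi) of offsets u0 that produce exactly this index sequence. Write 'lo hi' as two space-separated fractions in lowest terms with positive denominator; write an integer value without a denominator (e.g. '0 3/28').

1/9 1/6

C = [5/18, 5/18, 1/3, 1/3, 5/9, 1]
j=0 picked index 0: u0 ∈ [0, 5/18)
j=1 picked index 2: u0 ∈ [1/9, 1/6)
j=2 picked index 4: u0 ∈ [0, 2/9)
j=3 picked index 5: u0 ∈ [1/18, 1/2)
j=4 picked index 5: u0 ∈ [-1/9, 1/3)
j=5 picked index 5: u0 ∈ [-5/18, 1/6)
intersection: [1/9, 1/6)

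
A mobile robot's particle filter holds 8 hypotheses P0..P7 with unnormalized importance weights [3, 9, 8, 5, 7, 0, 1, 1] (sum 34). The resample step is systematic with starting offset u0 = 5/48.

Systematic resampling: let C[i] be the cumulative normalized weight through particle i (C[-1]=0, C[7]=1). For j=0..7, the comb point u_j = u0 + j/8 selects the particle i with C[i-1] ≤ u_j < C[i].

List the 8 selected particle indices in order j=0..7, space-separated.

1 1 2 2 3 3 4 7

C = [3/34, 6/17, 10/17, 25/34, 16/17, 16/17, 33/34, 1]
j=0: u_0=5/48 ∈ [3/34, 6/17) → index 1
j=1: u_1=11/48 ∈ [3/34, 6/17) → index 1
j=2: u_2=17/48 ∈ [6/17, 10/17) → index 2
j=3: u_3=23/48 ∈ [6/17, 10/17) → index 2
j=4: u_4=29/48 ∈ [10/17, 25/34) → index 3
j=5: u_5=35/48 ∈ [10/17, 25/34) → index 3
j=6: u_6=41/48 ∈ [25/34, 16/17) → index 4
j=7: u_7=47/48 ∈ [33/34, 1) → index 7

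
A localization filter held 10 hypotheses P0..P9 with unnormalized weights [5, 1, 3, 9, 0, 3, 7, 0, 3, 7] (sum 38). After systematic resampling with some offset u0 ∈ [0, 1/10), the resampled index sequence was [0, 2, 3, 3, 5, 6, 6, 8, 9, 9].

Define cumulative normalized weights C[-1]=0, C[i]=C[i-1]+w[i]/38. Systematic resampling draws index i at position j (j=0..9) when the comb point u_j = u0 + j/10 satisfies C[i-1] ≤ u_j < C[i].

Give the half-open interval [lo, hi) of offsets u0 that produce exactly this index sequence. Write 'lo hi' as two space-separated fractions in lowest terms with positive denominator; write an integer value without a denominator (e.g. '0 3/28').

7/95 1/10

C = [5/38, 3/19, 9/38, 9/19, 9/19, 21/38, 14/19, 14/19, 31/38, 1]
j=0 picked index 0: u0 ∈ [0, 5/38)
j=1 picked index 2: u0 ∈ [11/190, 13/95)
j=2 picked index 3: u0 ∈ [7/190, 26/95)
j=3 picked index 3: u0 ∈ [-6/95, 33/190)
j=4 picked index 5: u0 ∈ [7/95, 29/190)
j=5 picked index 6: u0 ∈ [1/19, 9/38)
j=6 picked index 6: u0 ∈ [-9/190, 13/95)
j=7 picked index 8: u0 ∈ [7/190, 11/95)
j=8 picked index 9: u0 ∈ [3/190, 1/5)
j=9 picked index 9: u0 ∈ [-8/95, 1/10)
intersection: [7/95, 1/10)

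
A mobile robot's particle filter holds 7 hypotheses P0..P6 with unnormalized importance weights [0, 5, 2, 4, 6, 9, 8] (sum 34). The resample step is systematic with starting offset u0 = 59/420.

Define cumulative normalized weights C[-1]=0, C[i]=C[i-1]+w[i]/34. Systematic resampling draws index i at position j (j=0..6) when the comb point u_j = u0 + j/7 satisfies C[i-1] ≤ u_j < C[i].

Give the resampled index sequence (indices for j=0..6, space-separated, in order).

C = [0, 5/34, 7/34, 11/34, 1/2, 13/17, 1]
j=0: u_0=59/420 ∈ [0, 5/34) → index 1
j=1: u_1=17/60 ∈ [7/34, 11/34) → index 3
j=2: u_2=179/420 ∈ [11/34, 1/2) → index 4
j=3: u_3=239/420 ∈ [1/2, 13/17) → index 5
j=4: u_4=299/420 ∈ [1/2, 13/17) → index 5
j=5: u_5=359/420 ∈ [13/17, 1) → index 6
j=6: u_6=419/420 ∈ [13/17, 1) → index 6

1 3 4 5 5 6 6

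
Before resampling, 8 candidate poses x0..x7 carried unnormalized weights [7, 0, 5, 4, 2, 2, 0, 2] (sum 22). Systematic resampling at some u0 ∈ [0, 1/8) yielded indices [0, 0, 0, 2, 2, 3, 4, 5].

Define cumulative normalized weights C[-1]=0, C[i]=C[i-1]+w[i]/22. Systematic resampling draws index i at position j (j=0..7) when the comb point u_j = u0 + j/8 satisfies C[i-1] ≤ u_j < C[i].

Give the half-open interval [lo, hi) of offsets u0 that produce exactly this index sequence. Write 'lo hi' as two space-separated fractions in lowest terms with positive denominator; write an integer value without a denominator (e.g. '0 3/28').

C = [7/22, 7/22, 6/11, 8/11, 9/11, 10/11, 10/11, 1]
j=0 picked index 0: u0 ∈ [0, 7/22)
j=1 picked index 0: u0 ∈ [-1/8, 17/88)
j=2 picked index 0: u0 ∈ [-1/4, 3/44)
j=3 picked index 2: u0 ∈ [-5/88, 15/88)
j=4 picked index 2: u0 ∈ [-2/11, 1/22)
j=5 picked index 3: u0 ∈ [-7/88, 9/88)
j=6 picked index 4: u0 ∈ [-1/44, 3/44)
j=7 picked index 5: u0 ∈ [-5/88, 3/88)
intersection: [0, 3/88)

0 3/88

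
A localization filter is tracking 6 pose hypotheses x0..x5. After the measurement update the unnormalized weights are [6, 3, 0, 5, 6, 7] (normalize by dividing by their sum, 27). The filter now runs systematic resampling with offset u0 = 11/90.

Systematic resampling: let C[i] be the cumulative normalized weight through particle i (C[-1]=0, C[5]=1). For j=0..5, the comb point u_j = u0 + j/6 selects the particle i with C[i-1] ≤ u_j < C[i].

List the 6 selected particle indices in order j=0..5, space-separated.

0 1 3 4 5 5

C = [2/9, 1/3, 1/3, 14/27, 20/27, 1]
j=0: u_0=11/90 ∈ [0, 2/9) → index 0
j=1: u_1=13/45 ∈ [2/9, 1/3) → index 1
j=2: u_2=41/90 ∈ [1/3, 14/27) → index 3
j=3: u_3=28/45 ∈ [14/27, 20/27) → index 4
j=4: u_4=71/90 ∈ [20/27, 1) → index 5
j=5: u_5=43/45 ∈ [20/27, 1) → index 5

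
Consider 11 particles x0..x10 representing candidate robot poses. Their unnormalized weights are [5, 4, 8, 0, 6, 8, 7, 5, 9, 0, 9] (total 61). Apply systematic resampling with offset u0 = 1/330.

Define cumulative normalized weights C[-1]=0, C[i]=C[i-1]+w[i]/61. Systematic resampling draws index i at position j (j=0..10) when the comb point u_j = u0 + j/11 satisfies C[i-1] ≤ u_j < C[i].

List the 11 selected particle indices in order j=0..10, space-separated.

0 1 2 2 4 5 6 7 8 8 10

C = [5/61, 9/61, 17/61, 17/61, 23/61, 31/61, 38/61, 43/61, 52/61, 52/61, 1]
j=0: u_0=1/330 ∈ [0, 5/61) → index 0
j=1: u_1=31/330 ∈ [5/61, 9/61) → index 1
j=2: u_2=61/330 ∈ [9/61, 17/61) → index 2
j=3: u_3=91/330 ∈ [9/61, 17/61) → index 2
j=4: u_4=11/30 ∈ [17/61, 23/61) → index 4
j=5: u_5=151/330 ∈ [23/61, 31/61) → index 5
j=6: u_6=181/330 ∈ [31/61, 38/61) → index 6
j=7: u_7=211/330 ∈ [38/61, 43/61) → index 7
j=8: u_8=241/330 ∈ [43/61, 52/61) → index 8
j=9: u_9=271/330 ∈ [43/61, 52/61) → index 8
j=10: u_10=301/330 ∈ [52/61, 1) → index 10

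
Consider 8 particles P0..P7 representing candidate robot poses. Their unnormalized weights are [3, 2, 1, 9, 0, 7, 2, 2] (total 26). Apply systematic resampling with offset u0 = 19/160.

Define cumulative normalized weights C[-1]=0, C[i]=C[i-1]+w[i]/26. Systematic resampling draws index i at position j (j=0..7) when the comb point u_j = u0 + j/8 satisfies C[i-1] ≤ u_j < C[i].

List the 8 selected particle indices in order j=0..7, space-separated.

1 3 3 3 5 5 6 7

C = [3/26, 5/26, 3/13, 15/26, 15/26, 11/13, 12/13, 1]
j=0: u_0=19/160 ∈ [3/26, 5/26) → index 1
j=1: u_1=39/160 ∈ [3/13, 15/26) → index 3
j=2: u_2=59/160 ∈ [3/13, 15/26) → index 3
j=3: u_3=79/160 ∈ [3/13, 15/26) → index 3
j=4: u_4=99/160 ∈ [15/26, 11/13) → index 5
j=5: u_5=119/160 ∈ [15/26, 11/13) → index 5
j=6: u_6=139/160 ∈ [11/13, 12/13) → index 6
j=7: u_7=159/160 ∈ [12/13, 1) → index 7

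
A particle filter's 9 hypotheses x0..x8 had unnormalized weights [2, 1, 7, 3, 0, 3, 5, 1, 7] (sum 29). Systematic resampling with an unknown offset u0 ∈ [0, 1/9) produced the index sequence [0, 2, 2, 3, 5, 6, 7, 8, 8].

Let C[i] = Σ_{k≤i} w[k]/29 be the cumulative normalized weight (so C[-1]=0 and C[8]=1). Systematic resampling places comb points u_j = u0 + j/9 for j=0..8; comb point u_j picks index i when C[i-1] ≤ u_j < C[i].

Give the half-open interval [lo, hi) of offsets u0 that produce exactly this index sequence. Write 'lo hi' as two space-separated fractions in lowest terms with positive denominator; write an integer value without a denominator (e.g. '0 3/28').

C = [2/29, 3/29, 10/29, 13/29, 13/29, 16/29, 21/29, 22/29, 1]
j=0 picked index 0: u0 ∈ [0, 2/29)
j=1 picked index 2: u0 ∈ [-2/261, 61/261)
j=2 picked index 2: u0 ∈ [-31/261, 32/261)
j=3 picked index 3: u0 ∈ [1/87, 10/87)
j=4 picked index 5: u0 ∈ [1/261, 28/261)
j=5 picked index 6: u0 ∈ [-1/261, 44/261)
j=6 picked index 7: u0 ∈ [5/87, 8/87)
j=7 picked index 8: u0 ∈ [-5/261, 2/9)
j=8 picked index 8: u0 ∈ [-34/261, 1/9)
intersection: [5/87, 2/29)

5/87 2/29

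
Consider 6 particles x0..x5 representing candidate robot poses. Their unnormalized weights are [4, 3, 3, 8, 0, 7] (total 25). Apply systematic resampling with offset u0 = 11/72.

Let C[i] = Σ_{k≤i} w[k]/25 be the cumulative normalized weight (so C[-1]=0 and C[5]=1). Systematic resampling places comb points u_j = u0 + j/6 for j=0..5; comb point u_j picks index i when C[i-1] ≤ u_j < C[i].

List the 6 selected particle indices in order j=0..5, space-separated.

0 2 3 3 5 5

C = [4/25, 7/25, 2/5, 18/25, 18/25, 1]
j=0: u_0=11/72 ∈ [0, 4/25) → index 0
j=1: u_1=23/72 ∈ [7/25, 2/5) → index 2
j=2: u_2=35/72 ∈ [2/5, 18/25) → index 3
j=3: u_3=47/72 ∈ [2/5, 18/25) → index 3
j=4: u_4=59/72 ∈ [18/25, 1) → index 5
j=5: u_5=71/72 ∈ [18/25, 1) → index 5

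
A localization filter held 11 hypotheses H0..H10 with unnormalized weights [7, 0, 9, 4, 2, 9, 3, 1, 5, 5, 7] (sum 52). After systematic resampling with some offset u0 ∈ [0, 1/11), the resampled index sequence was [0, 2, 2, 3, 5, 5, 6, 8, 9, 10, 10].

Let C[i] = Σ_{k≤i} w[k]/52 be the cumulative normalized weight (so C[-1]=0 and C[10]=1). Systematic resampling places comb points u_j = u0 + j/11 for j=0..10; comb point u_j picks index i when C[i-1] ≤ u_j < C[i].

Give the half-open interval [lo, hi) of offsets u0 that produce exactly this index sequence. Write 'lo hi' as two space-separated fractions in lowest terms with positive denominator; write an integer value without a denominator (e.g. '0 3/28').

C = [7/52, 7/52, 4/13, 5/13, 11/26, 31/52, 17/26, 35/52, 10/13, 45/52, 1]
j=0 picked index 0: u0 ∈ [0, 7/52)
j=1 picked index 2: u0 ∈ [25/572, 31/143)
j=2 picked index 2: u0 ∈ [-27/572, 18/143)
j=3 picked index 3: u0 ∈ [5/143, 16/143)
j=4 picked index 5: u0 ∈ [17/286, 133/572)
j=5 picked index 5: u0 ∈ [-9/286, 81/572)
j=6 picked index 6: u0 ∈ [29/572, 31/286)
j=7 picked index 8: u0 ∈ [21/572, 19/143)
j=8 picked index 9: u0 ∈ [6/143, 79/572)
j=9 picked index 10: u0 ∈ [27/572, 2/11)
j=10 picked index 10: u0 ∈ [-25/572, 1/11)
intersection: [17/286, 1/11)

17/286 1/11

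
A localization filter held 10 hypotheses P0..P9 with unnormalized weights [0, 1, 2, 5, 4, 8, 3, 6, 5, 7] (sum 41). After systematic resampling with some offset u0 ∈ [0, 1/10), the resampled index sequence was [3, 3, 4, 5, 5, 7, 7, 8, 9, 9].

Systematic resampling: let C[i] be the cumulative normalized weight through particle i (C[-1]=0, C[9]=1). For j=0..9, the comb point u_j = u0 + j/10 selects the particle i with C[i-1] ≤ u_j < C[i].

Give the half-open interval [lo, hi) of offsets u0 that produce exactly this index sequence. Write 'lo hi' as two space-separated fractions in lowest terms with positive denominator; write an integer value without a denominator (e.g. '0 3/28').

C = [0, 1/41, 3/41, 8/41, 12/41, 20/41, 23/41, 29/41, 34/41, 1]
j=0 picked index 3: u0 ∈ [3/41, 8/41)
j=1 picked index 3: u0 ∈ [-11/410, 39/410)
j=2 picked index 4: u0 ∈ [-1/205, 19/205)
j=3 picked index 5: u0 ∈ [-3/410, 77/410)
j=4 picked index 5: u0 ∈ [-22/205, 18/205)
j=5 picked index 7: u0 ∈ [5/82, 17/82)
j=6 picked index 7: u0 ∈ [-8/205, 22/205)
j=7 picked index 8: u0 ∈ [3/410, 53/410)
j=8 picked index 9: u0 ∈ [6/205, 1/5)
j=9 picked index 9: u0 ∈ [-29/410, 1/10)
intersection: [3/41, 18/205)

3/41 18/205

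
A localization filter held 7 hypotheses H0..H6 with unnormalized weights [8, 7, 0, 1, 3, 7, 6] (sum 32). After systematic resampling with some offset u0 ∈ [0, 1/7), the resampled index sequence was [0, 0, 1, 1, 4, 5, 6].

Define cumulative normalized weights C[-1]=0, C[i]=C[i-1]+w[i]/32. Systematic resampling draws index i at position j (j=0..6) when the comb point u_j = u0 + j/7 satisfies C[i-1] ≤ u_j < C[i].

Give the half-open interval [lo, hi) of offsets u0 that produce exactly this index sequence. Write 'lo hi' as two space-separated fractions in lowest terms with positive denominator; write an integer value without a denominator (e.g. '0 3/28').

0 5/224

C = [1/4, 15/32, 15/32, 1/2, 19/32, 13/16, 1]
j=0 picked index 0: u0 ∈ [0, 1/4)
j=1 picked index 0: u0 ∈ [-1/7, 3/28)
j=2 picked index 1: u0 ∈ [-1/28, 41/224)
j=3 picked index 1: u0 ∈ [-5/28, 9/224)
j=4 picked index 4: u0 ∈ [-1/14, 5/224)
j=5 picked index 5: u0 ∈ [-27/224, 11/112)
j=6 picked index 6: u0 ∈ [-5/112, 1/7)
intersection: [0, 5/224)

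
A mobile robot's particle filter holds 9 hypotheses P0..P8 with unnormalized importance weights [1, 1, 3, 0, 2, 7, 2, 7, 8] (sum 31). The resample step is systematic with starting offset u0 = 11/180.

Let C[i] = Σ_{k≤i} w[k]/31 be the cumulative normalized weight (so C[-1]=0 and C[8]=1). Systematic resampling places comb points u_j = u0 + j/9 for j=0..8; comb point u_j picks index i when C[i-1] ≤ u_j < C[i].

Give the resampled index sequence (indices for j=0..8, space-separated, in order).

C = [1/31, 2/31, 5/31, 5/31, 7/31, 14/31, 16/31, 23/31, 1]
j=0: u_0=11/180 ∈ [1/31, 2/31) → index 1
j=1: u_1=31/180 ∈ [5/31, 7/31) → index 4
j=2: u_2=17/60 ∈ [7/31, 14/31) → index 5
j=3: u_3=71/180 ∈ [7/31, 14/31) → index 5
j=4: u_4=91/180 ∈ [14/31, 16/31) → index 6
j=5: u_5=37/60 ∈ [16/31, 23/31) → index 7
j=6: u_6=131/180 ∈ [16/31, 23/31) → index 7
j=7: u_7=151/180 ∈ [23/31, 1) → index 8
j=8: u_8=19/20 ∈ [23/31, 1) → index 8

1 4 5 5 6 7 7 8 8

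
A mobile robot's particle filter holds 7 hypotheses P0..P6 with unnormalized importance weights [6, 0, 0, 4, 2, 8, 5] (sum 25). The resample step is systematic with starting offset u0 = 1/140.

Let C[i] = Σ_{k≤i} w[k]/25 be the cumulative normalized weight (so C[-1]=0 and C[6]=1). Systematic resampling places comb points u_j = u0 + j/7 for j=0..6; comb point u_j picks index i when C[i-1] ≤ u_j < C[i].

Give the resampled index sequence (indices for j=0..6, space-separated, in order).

C = [6/25, 6/25, 6/25, 2/5, 12/25, 4/5, 1]
j=0: u_0=1/140 ∈ [0, 6/25) → index 0
j=1: u_1=3/20 ∈ [0, 6/25) → index 0
j=2: u_2=41/140 ∈ [6/25, 2/5) → index 3
j=3: u_3=61/140 ∈ [2/5, 12/25) → index 4
j=4: u_4=81/140 ∈ [12/25, 4/5) → index 5
j=5: u_5=101/140 ∈ [12/25, 4/5) → index 5
j=6: u_6=121/140 ∈ [4/5, 1) → index 6

0 0 3 4 5 5 6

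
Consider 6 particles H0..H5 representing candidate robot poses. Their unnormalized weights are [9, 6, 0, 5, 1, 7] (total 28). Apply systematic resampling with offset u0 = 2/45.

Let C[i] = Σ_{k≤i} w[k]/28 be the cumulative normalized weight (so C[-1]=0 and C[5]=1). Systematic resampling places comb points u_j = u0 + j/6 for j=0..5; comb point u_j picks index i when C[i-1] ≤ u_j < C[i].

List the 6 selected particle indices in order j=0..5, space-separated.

C = [9/28, 15/28, 15/28, 5/7, 3/4, 1]
j=0: u_0=2/45 ∈ [0, 9/28) → index 0
j=1: u_1=19/90 ∈ [0, 9/28) → index 0
j=2: u_2=17/45 ∈ [9/28, 15/28) → index 1
j=3: u_3=49/90 ∈ [15/28, 5/7) → index 3
j=4: u_4=32/45 ∈ [15/28, 5/7) → index 3
j=5: u_5=79/90 ∈ [3/4, 1) → index 5

0 0 1 3 3 5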